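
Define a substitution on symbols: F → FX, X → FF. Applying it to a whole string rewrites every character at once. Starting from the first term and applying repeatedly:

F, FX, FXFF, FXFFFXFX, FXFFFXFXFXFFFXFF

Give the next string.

Rewriting the 16 symbols of FXFFFXFXFXFFFXFF one by one yields FX FF FX FX FX FF FX FF FX FF FX FX FX FF FX FX; concatenated:

FXFFFXFXFXFFFXFFFXFFFXFXFXFFFXFX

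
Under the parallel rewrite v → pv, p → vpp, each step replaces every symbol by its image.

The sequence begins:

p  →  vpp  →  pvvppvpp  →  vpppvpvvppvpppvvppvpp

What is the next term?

Replace each of the 21 characters of vpppvpvvppvpppvvppvpp in place — pv vpp vpp vpp pv vpp pv pv vpp vpp pv vpp vpp vpp pv pv vpp vpp pv vpp vpp — and concatenate.

pvvppvppvpppvvpppvpvvppvpppvvppvppvpppvpvvppvpppvvppvpp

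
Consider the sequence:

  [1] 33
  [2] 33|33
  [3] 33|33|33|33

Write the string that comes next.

Each string is two copies of the previous one joined by '|'.
Doubling 33|33|33|33 with '|' between the halves:

33|33|33|33|33|33|33|33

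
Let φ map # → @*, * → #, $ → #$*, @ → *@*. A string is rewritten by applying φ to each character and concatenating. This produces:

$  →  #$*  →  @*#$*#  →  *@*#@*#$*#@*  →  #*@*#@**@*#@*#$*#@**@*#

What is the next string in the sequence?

@*#*@*#@**@*##*@*#@**@*#@*#$*#@**@*##*@*#@*

Replace each of the 23 characters of #*@*#@**@*#@*#$*#@**@*# in place — @* # *@* # @* *@* # # *@* # @* *@* # @* #$* # @* *@* # # *@* # @* — and concatenate.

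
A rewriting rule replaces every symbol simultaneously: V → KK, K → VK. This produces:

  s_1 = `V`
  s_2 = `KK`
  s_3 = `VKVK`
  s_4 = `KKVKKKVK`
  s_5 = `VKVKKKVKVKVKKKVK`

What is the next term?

φ(VKVKKKVKVKVKKKVK) expands symbol-by-symbol to KK VK KK VK VK VK KK VK KK VK KK VK VK VK KK VK; joining the 16 pieces gives the next term.

KKVKKKVKVKVKKKVKKKVKKKVKVKVKKKVK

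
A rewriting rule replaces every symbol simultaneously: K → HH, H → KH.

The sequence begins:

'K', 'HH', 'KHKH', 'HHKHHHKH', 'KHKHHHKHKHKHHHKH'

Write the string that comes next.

HHKHHHKHKHKHHHKHHHKHHHKHKHKHHHKH

Applying the rule to each of the 16 symbols of KHKHHHKHKHKHHHKH gives the pieces HH KH HH KH KH KH HH KH HH KH HH KH KH KH HH KH, which concatenate to the answer.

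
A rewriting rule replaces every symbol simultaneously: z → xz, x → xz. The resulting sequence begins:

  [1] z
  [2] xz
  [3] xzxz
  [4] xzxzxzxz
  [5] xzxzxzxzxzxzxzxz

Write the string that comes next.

Rewriting the 16 symbols of xzxzxzxzxzxzxzxz one by one yields xz xz xz xz xz xz xz xz xz xz xz xz xz xz xz xz; concatenated:

xzxzxzxzxzxzxzxzxzxzxzxzxzxzxzxz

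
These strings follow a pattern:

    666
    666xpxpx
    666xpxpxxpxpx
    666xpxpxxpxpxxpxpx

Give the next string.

Every step adds xpxpx to the end: s(k+1) = s(k)·xpxpx.
Applying this once more to 666xpxpxxpxpxxpxpx:

666xpxpxxpxpxxpxpxxpxpx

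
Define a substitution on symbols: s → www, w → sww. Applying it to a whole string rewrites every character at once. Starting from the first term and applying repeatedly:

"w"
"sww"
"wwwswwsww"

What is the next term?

swwswwswwwwwswwswwwwwswwsww

Rewriting each symbol of wwwswwsww: w→sww, w→sww, w→sww, s→www, w→sww, w→sww, s→www, w→sww, w→sww, which concatenates to sww sww sww www sww sww www sww sww.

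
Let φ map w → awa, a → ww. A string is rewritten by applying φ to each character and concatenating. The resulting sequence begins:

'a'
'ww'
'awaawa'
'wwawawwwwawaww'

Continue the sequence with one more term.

awaawawwawawwawaawaawaawawwawawwawaawa

Replace each of the 14 characters of wwawawwwwawaww in place — awa awa ww awa ww awa awa awa awa ww awa ww awa awa — and concatenate.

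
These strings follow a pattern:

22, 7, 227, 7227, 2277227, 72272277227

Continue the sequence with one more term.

This is a Fibonacci-style word recurrence s(k) = s(k−2)·s(k−1): e.g. 22·7 = 227.
Continuing: 2277227 · 72272277227 gives term 7.

227722772272277227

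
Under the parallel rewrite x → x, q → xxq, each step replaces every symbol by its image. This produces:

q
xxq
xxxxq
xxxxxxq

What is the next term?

xxxxxxxxq

Expanding xxxxxxq: x→x, x→x, x→x, x→x, x→x, x→x, q→xxq. Concatenated: x x x x x x xxq.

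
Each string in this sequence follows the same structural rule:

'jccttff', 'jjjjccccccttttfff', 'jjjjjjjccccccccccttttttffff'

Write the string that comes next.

jjjjjjjjjjccccccccccccccttttttttfffff

Term n consists of 3n-2 j's, followed by 4n-2 c's, followed by 2n t's, followed by n+1 f's (n = 1, 2, …).
For the next term, n = 4, so the run lengths are 10, 14, 8, 5.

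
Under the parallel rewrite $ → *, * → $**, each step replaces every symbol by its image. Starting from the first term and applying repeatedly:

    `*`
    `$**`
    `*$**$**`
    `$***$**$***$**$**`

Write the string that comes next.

*$**$**$***$**$***$**$**$***$**$***$**$**

φ($***$**$***$**$**) expands symbol-by-symbol to * $** $** $** * $** $** * $** $** $** * $** $** * $** $**; joining the 17 pieces gives the next term.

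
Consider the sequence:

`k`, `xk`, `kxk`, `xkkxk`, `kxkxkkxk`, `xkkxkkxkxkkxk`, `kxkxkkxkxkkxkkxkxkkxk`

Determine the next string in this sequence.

xkkxkkxkxkkxkkxkxkkxkxkkxkkxkxkkxk

This is a Fibonacci-style word recurrence s(k) = s(k−2)·s(k−1): e.g. k·xk = kxk.
So term 8 is xkkxkkxkxkkxk·kxkxkkxkxkkxkkxkxkkxk.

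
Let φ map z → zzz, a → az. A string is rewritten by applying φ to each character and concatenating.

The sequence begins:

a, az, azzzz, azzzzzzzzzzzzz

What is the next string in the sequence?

azzzzzzzzzzzzzzzzzzzzzzzzzzzzzzzzzzzzzzzz

Applying the rule to each of the 14 symbols of azzzzzzzzzzzzz gives the pieces az zzz zzz zzz zzz zzz zzz zzz zzz zzz zzz zzz zzz zzz, which concatenate to the answer.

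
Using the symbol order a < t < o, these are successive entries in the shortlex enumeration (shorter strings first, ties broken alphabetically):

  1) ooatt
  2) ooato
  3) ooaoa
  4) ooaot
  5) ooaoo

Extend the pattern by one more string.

ootaa

Treat ooaoo as a base-3 numeral over the given alphabet and add one, carrying through any trailing o's.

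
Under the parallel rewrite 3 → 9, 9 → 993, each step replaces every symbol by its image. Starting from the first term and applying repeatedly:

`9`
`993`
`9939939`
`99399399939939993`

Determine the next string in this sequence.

99399399939939993993993999399399939939939

φ(99399399939939993) expands symbol-by-symbol to 993 993 9 993 993 9 993 993 993 9 993 993 9 993 993 993 9; joining the 17 pieces gives the next term.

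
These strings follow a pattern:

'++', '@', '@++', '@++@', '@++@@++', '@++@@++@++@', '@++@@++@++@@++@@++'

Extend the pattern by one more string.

Each term (from the third on) is the previous term followed by the one before it: term 3 = @·++ = @++.
So term 8 is @++@@++@++@@++@@++·@++@@++@++@.

@++@@++@++@@++@@++@++@@++@++@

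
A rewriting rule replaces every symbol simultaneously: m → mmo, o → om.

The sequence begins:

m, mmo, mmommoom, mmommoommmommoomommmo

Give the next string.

Rewriting the 21 symbols of mmommoommmommoomommmo one by one yields mmo mmo om mmo mmo om om mmo mmo mmo om mmo mmo om om mmo om mmo mmo mmo om; concatenated:

mmommoommmommoomommmommommoommmommoomommmoommmommommoom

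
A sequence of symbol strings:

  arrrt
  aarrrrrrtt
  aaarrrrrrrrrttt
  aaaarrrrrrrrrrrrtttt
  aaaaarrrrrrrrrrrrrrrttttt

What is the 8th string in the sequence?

Reading off run lengths: a runs 1, 2, 3, 4, 5; r runs 3, 6, 9, 12, 15; t runs 1, 2, 3, 4, 5 — each is linear in n (n = 1, 2, …).
At n = 8 the blocks have lengths 8, 24, 8.

aaaaaaaarrrrrrrrrrrrrrrrrrrrrrrrtttttttt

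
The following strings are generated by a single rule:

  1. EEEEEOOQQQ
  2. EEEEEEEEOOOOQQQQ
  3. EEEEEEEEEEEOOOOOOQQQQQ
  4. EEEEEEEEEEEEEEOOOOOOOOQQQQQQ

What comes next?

Term n consists of 3n+2 E's, followed by 2n O's, followed by n+2 Q's (n = 1, 2, …).
At n = 5 the blocks have lengths 17, 10, 7.

EEEEEEEEEEEEEEEEEOOOOOOOOOOQQQQQQQ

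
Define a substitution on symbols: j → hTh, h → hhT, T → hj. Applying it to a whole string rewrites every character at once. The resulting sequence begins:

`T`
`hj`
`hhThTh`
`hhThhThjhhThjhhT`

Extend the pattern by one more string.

Rewriting the 16 symbols of hhThhThjhhThjhhT one by one yields hhT hhT hj hhT hhT hj hhT hTh hhT hhT hj hhT hTh hhT hhT hj; concatenated:

hhThhThjhhThhThjhhThThhhThhThjhhThThhhThhThj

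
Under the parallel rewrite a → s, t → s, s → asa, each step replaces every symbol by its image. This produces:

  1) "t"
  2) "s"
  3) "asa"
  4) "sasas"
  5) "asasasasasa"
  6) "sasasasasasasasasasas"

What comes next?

Replace each of the 21 characters of sasasasasasasasasasas in place — asa s asa s asa s asa s asa s asa s asa s asa s asa s asa s asa — and concatenate.

asasasasasasasasasasasasasasasasasasasasasa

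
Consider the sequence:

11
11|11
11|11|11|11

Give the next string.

11|11|11|11|11|11|11|11

s(k+1) = s(k)·|·s(k) — each term doubles the last with '|' between the halves.
So the next term is two copies of 11|11|11|11 with '|' between the halves.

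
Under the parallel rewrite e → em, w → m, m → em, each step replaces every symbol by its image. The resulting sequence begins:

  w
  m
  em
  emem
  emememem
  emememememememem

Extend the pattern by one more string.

Rewriting the 16 symbols of emememememememem one by one yields em em em em em em em em em em em em em em em em; concatenated:

emememememememememememememememem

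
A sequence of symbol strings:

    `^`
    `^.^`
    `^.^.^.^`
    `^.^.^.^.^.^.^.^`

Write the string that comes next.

^.^.^.^.^.^.^.^.^.^.^.^.^.^.^.^

s(k+1) = s(k)·.·s(k) — each term doubles the last with '.' between the halves.
So the next term is two copies of ^.^.^.^.^.^.^.^ with '.' between the halves.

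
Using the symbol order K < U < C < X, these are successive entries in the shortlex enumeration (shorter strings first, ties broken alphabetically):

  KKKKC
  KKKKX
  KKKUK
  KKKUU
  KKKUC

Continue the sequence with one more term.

KKKUX

Treat KKKUC as a base-4 numeral over the given alphabet and add one, carrying through any trailing X's.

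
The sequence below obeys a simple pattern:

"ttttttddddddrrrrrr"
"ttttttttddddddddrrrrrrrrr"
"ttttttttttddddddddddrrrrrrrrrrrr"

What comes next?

Reading off run lengths: t runs 6, 8, 10; d runs 6, 8, 10; r runs 6, 9, 12 — each is linear in n, where the shown terms are n = 2, 3, 4.
For the next term, n = 5, so the run lengths are 12, 12, 15.

ttttttttttttddddddddddddrrrrrrrrrrrrrrr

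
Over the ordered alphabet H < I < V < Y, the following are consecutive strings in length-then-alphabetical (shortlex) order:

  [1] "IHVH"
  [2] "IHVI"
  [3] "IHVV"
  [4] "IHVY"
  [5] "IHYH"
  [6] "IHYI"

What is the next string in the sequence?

Treat IHYI as a base-4 numeral over the given alphabet and add one, carrying through any trailing Y's.

IHYV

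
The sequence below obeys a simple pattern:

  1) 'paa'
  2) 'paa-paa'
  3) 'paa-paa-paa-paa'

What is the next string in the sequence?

paa-paa-paa-paa-paa-paa-paa-paa

Each string is two copies of the previous one joined by '-'.
One more doubling of paa-paa-paa-paa gives the answer.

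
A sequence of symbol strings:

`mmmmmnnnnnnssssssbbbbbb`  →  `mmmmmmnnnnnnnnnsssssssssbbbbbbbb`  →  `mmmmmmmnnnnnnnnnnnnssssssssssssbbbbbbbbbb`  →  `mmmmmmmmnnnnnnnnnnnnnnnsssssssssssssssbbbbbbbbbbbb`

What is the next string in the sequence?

mmmmmmmmmnnnnnnnnnnnnnnnnnnssssssssssssssssssbbbbbbbbbbbbbb

Each string has the form m^{n+3} n^{3n} s^{3n} b^{2n+2}, where the shown terms are n = 2, 3, 4, 5.
For the next term, n = 6, so the run lengths are 9, 18, 18, 14.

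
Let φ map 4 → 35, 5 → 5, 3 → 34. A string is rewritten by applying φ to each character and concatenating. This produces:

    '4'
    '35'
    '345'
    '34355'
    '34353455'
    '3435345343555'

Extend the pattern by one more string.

Applying the rule to each of the 13 symbols of 3435345343555 gives the pieces 34 35 34 5 34 35 5 34 35 34 5 5 5, which concatenate to the answer.

343534534355343534555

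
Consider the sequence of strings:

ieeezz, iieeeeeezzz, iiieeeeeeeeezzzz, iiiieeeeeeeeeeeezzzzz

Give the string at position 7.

The n-th term is n i's then 3n e's then n+1 z's (n = 1, 2, …).
At n = 7 the blocks have lengths 7, 21, 8.

iiiiiiieeeeeeeeeeeeeeeeeeeeezzzzzzzz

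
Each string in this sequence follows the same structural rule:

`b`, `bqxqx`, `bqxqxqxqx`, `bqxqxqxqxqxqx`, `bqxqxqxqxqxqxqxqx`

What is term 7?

bqxqxqxqxqxqxqxqxqxqxqxqx

Every step adds qxqx to the end: s(k+1) = s(k)·qxqx.
From bqxqxqxqxqxqxqxqx, 2 further steps: bqxqxqxqxqxqxqxqx → bqxqxqxqxqxqxqxqxqxqx → (answer).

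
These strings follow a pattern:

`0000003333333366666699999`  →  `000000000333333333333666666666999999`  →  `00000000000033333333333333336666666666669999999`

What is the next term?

Each string has the form 0^{3n} 3^{4n} 6^{3n} 9^{n+3}, where the shown terms are n = 2, 3, 4.
Setting n = 5 gives 15, 20, 15, 8 characters in each block.

0000000000000003333333333333333333366666666666666699999999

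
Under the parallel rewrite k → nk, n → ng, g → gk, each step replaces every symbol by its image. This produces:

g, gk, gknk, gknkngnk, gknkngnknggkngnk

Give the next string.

gknkngnknggkngnknggkgknknggkngnk

Replace each of the 16 characters of gknkngnknggkngnk in place — gk nk ng nk ng gk ng nk ng gk gk nk ng gk ng nk — and concatenate.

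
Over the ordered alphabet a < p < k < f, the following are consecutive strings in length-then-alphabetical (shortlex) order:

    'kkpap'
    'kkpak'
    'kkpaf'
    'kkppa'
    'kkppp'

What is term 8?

Stepping forward 3 times from kkppp: kkppp → kkppk → kkppf, then the target.

kkpka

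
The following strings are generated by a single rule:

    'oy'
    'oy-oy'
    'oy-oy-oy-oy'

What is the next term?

Each string is two copies of the previous one joined by '-'.
So the next term is two copies of oy-oy-oy-oy with '-' between the halves.

oy-oy-oy-oy-oy-oy-oy-oy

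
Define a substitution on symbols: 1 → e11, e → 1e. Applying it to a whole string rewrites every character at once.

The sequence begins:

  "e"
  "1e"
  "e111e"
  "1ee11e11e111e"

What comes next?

Rewriting the 13 symbols of 1ee11e11e111e one by one yields e11 1e 1e e11 e11 1e e11 e11 1e e11 e11 e11 1e; concatenated:

e111e1ee11e111ee11e111ee11e11e111e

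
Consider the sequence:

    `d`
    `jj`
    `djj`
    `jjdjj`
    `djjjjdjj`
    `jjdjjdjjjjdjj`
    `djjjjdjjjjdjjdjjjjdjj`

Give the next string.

From term 3 onward, concatenate the second-to-last term with the last: d·jj = djj, jj·djj = jjdjj, …
The next term joins jjdjjdjjjjdjj and djjjjdjjjjdjjdjjjjdjj.

jjdjjdjjjjdjjdjjjjdjjjjdjjdjjjjdjj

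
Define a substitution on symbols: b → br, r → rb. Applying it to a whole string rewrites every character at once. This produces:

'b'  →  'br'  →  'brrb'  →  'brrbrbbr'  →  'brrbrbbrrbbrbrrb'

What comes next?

φ(brrbrbbrrbbrbrrb) expands symbol-by-symbol to br rb rb br rb br br rb rb br br rb br rb rb br; joining the 16 pieces gives the next term.

brrbrbbrrbbrbrrbrbbrbrrbbrrbrbbr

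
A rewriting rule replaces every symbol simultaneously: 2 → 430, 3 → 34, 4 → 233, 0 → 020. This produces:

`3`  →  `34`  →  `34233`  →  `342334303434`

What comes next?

342334303434233340203423334233

Apply φ to 342334303434 symbol by symbol: 3→34, 4→233, 2→430, 3→34, 3→34, 4→233, 3→34, 0→020, 3→34, 4→233, 3→34, 4→233; joined: 34 233 430 34 34 233 34 020 34 233 34 233.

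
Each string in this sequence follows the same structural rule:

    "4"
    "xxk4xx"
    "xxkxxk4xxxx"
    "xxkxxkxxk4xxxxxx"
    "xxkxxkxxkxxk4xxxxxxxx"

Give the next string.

xxkxxkxxkxxkxxk4xxxxxxxxxx

s(k+1) = xxk·s(k)·xx, so each term gains xxk as a prefix and xx as a suffix.
So the next term is xxk·xxkxxkxxkxxk4xxxxxxxx·xx.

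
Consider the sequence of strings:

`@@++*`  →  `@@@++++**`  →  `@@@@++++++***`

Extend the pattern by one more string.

Term n consists of n+1 @'s, followed by 2n +'s, followed by n *'s (n = 1, 2, …).
Setting n = 4 gives 5, 8, 4 characters in each block.

@@@@@++++++++****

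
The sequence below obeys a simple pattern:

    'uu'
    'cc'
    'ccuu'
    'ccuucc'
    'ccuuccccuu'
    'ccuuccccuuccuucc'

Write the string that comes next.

ccuuccccuuccuuccccuuccccuu

From term 3 onward, concatenate the last term with the second-to-last: cc·uu = ccuu, ccuu·cc = ccuucc, …
So term 7 is ccuuccccuuccuucc·ccuuccccuu.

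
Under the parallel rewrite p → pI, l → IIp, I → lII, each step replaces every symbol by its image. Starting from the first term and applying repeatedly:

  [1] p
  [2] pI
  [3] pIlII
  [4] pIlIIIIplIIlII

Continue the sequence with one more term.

pIlIIIIplIIlIIlIIlIIpIIIplIIlIIIIplIIlII

Replace each of the 14 characters of pIlIIIIplIIlII in place — pI lII IIp lII lII lII lII pI IIp lII lII IIp lII lII — and concatenate.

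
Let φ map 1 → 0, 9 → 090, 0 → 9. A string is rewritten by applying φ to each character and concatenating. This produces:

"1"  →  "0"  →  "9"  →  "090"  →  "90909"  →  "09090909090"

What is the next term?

909090909090909090909

Apply φ to 09090909090 symbol by symbol: 0→9, 9→090, 0→9, 9→090, 0→9, 9→090, 0→9, 9→090, 0→9, 9→090, 0→9; joined: 9 090 9 090 9 090 9 090 9 090 9.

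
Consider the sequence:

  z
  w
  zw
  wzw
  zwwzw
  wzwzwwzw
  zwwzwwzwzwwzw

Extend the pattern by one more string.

From term 3 onward, concatenate the second-to-last term with the last: z·w = zw, w·zw = wzw, …
The next term joins wzwzwwzw and zwwzwwzwzwwzw.

wzwzwwzwzwwzwwzwzwwzw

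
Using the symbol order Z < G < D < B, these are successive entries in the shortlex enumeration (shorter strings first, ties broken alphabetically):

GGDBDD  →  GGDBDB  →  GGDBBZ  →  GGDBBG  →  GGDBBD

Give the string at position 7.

Advancing 2 positions from GGDBBD through GGDBBD → GGDBBB reaches term 7.

GGBZZZ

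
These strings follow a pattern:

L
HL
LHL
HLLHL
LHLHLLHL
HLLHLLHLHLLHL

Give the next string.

LHLHLLHLHLLHLLHLHLLHL

This is a Fibonacci-style word recurrence s(k) = s(k−2)·s(k−1): e.g. L·HL = LHL.
The next term joins LHLHLLHL and HLLHLLHLHLLHL.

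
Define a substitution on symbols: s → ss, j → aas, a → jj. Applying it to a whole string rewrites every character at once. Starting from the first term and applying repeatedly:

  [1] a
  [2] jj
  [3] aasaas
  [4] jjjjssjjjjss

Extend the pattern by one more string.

aasaasaasaasssssaasaasaasaasssss

Apply φ to jjjjssjjjjss symbol by symbol: j→aas, j→aas, j→aas, j→aas, s→ss, s→ss, j→aas, j→aas, j→aas, j→aas, s→ss, s→ss; joined: aas aas aas aas ss ss aas aas aas aas ss ss.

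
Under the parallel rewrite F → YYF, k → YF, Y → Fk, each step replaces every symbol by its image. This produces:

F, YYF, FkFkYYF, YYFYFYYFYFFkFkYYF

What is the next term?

Rewriting the 17 symbols of YYFYFYYFYFFkFkYYF one by one yields Fk Fk YYF Fk YYF Fk Fk YYF Fk YYF YYF YF YYF YF Fk Fk YYF; concatenated:

FkFkYYFFkYYFFkFkYYFFkYYFYYFYFYYFYFFkFkYYF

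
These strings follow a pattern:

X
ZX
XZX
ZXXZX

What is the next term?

XZXZXXZX

Each term (from the third on) is the two preceding terms concatenated in order: term 3 = X·ZX = XZX.
So term 5 is XZX·ZXXZX.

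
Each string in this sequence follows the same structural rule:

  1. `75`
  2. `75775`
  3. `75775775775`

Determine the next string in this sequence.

Each string is two copies of the previous one joined by '7'.
Doubling 75775775775 with '7' between the halves:

75775775775775775775775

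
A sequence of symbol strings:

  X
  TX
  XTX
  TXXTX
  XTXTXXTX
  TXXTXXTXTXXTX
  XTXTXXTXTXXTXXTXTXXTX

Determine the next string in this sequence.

From term 3 onward, concatenate the second-to-last term with the last: X·TX = XTX, TX·XTX = TXXTX, …
Continuing: TXXTXXTXTXXTX · XTXTXXTXTXXTXXTXTXXTX gives term 8.

TXXTXXTXTXXTXXTXTXXTXTXXTXXTXTXXTX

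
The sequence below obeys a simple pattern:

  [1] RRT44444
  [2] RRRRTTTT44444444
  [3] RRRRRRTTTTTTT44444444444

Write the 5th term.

The n-th term is 2n R's then 3n-2 T's then 3n+2 4's (n = 1, 2, …).
At n = 5 the blocks have lengths 10, 13, 17.

RRRRRRRRRRTTTTTTTTTTTTT44444444444444444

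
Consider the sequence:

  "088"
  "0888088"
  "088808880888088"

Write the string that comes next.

Each string is two copies of the previous one joined by '8'.
One more doubling of 088808880888088 gives the answer.

0888088808880888088808880888088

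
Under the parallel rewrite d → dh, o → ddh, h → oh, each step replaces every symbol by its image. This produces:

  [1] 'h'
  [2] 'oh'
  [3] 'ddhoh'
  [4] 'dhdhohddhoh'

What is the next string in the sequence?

dhohdhohddhohdhdhohddhoh

Apply φ to dhdhohddhoh symbol by symbol: d→dh, h→oh, d→dh, h→oh, o→ddh, h→oh, d→dh, d→dh, h→oh, o→ddh, h→oh; joined: dh oh dh oh ddh oh dh dh oh ddh oh.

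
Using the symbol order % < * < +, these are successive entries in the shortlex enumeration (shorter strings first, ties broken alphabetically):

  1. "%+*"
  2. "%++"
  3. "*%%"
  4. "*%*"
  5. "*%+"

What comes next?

**%

Find the rightmost character of *%+ below +, bump it to the next letter, and reset everything to its right to %.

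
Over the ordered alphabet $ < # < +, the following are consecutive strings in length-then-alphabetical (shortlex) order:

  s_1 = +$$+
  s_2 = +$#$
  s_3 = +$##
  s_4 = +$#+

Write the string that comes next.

The successor of +$#+ increments the rightmost position that isn't already + and resets every position after it to $.

+$+$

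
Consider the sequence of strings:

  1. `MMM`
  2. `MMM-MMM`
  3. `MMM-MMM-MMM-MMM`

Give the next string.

Every step duplicates the string with '-' between the halves.
Doubling MMM-MMM-MMM-MMM with '-' between the halves:

MMM-MMM-MMM-MMM-MMM-MMM-MMM-MMM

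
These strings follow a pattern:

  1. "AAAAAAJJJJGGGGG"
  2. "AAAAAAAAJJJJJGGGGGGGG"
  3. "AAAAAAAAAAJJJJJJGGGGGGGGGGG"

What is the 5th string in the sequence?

Term n consists of 2n+2 A's, followed by n+2 J's, followed by 3n-1 G's, where the shown terms are n = 2, 3, 4.
At n = 6 the blocks have lengths 14, 8, 17.

AAAAAAAAAAAAAAJJJJJJJJGGGGGGGGGGGGGGGGG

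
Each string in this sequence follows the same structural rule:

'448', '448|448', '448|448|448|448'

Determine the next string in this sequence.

Each string is two copies of the previous one joined by '|'.
One more doubling of 448|448|448|448 gives the answer.

448|448|448|448|448|448|448|448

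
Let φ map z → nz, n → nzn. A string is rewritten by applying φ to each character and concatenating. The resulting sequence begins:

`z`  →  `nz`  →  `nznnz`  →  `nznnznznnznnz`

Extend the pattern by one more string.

nznnznznnznnznznnznznnznnznznnznnz

φ(nznnznznnznnz) expands symbol-by-symbol to nzn nz nzn nzn nz nzn nz nzn nzn nz nzn nzn nz; joining the 13 pieces gives the next term.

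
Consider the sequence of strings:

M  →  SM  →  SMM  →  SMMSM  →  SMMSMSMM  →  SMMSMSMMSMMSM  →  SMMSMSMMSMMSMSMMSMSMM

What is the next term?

Each term (from the third on) is the previous term followed by the one before it: term 3 = SM·M = SMM.
The next term joins SMMSMSMMSMMSMSMMSMSMM and SMMSMSMMSMMSM.

SMMSMSMMSMMSMSMMSMSMMSMMSMSMMSMMSM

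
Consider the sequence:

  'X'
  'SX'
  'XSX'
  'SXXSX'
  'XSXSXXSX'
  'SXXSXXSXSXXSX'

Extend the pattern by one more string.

From term 3 onward, concatenate the second-to-last term with the last: X·SX = XSX, SX·XSX = SXXSX, …
Continuing: XSXSXXSX · SXXSXXSXSXXSX gives term 7.

XSXSXXSXSXXSXXSXSXXSX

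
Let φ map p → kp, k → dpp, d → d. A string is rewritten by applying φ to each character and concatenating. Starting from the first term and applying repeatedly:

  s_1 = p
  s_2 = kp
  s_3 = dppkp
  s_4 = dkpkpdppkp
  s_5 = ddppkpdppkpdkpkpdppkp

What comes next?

Replace each of the 21 characters of ddppkpdppkpdkpkpdppkp in place — d d kp kp dpp kp d kp kp dpp kp d dpp kp dpp kp d kp kp dpp kp — and concatenate.

ddkpkpdppkpdkpkpdppkpddppkpdppkpdkpkpdppkp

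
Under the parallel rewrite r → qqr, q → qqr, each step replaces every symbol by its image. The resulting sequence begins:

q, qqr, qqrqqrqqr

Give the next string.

qqrqqrqqrqqrqqrqqrqqrqqrqqr

Rewriting each symbol of qqrqqrqqr: q→qqr, q→qqr, r→qqr, q→qqr, q→qqr, r→qqr, q→qqr, q→qqr, r→qqr, which concatenates to qqr qqr qqr qqr qqr qqr qqr qqr qqr.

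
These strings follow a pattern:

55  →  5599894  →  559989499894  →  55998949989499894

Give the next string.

5599894998949989499894

Each term is the previous one with 99894 appended.
One more step from 55998949989499894 gives the answer.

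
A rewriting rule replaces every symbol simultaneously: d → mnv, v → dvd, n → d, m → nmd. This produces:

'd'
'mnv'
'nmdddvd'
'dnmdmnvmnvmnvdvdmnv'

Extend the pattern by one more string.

mnvdnmdmnvnmdddvdnmdddvdnmdddvdmnvdvdmnvnmdddvd

φ(dnmdmnvmnvmnvdvdmnv) expands symbol-by-symbol to mnv d nmd mnv nmd d dvd nmd d dvd nmd d dvd mnv dvd mnv nmd d dvd; joining the 19 pieces gives the next term.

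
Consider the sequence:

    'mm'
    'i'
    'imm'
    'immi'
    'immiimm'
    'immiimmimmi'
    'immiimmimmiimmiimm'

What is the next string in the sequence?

From term 3 onward, concatenate the last term with the second-to-last: i·mm = imm, imm·i = immi, …
Continuing: immiimmimmiimmiimm · immiimmimmi gives term 8.

immiimmimmiimmiimmimmiimmimmi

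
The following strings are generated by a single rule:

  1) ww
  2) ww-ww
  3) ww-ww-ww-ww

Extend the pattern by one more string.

Each string is two copies of the previous one joined by '-'.
So the next term is two copies of ww-ww-ww-ww with '-' between the halves.

ww-ww-ww-ww-ww-ww-ww-ww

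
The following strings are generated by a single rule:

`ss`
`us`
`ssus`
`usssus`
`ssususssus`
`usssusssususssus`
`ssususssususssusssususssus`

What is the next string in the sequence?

usssusssususssusssususssususssusssususssus

Each term (from the third on) is the two preceding terms concatenated in order: term 3 = ss·us = ssus.
Continuing: usssusssususssus · ssususssususssusssususssus gives term 8.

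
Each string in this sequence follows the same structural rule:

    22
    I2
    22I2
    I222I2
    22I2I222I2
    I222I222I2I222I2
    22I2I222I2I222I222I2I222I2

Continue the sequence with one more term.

Each term (from the third on) is the two preceding terms concatenated in order: term 3 = 22·I2 = 22I2.
Continuing: I222I222I2I222I2 · 22I2I222I2I222I222I2I222I2 gives term 8.

I222I222I2I222I222I2I222I2I222I222I2I222I2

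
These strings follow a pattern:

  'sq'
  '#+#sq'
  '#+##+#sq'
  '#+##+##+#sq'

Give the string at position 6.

Each term is the previous one with #+# prepended.
From #+##+##+#sq, 2 further steps: #+##+##+#sq → #+##+##+##+#sq → (answer).

#+##+##+##+##+#sq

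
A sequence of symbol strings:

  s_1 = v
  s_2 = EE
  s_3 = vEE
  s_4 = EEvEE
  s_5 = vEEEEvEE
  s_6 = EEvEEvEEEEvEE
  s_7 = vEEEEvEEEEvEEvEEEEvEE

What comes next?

EEvEEvEEEEvEEvEEEEvEEEEvEEvEEEEvEE

Each term (from the third on) is the two preceding terms concatenated in order: term 3 = v·EE = vEE.
So term 8 is EEvEEvEEEEvEE·vEEEEvEEEEvEEvEEEEvEE.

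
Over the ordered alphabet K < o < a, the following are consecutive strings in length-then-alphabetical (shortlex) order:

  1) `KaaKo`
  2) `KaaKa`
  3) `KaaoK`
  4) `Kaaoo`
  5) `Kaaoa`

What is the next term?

KaaaK

Treat Kaaoa as a base-3 numeral over the given alphabet and add one, carrying through any trailing a's.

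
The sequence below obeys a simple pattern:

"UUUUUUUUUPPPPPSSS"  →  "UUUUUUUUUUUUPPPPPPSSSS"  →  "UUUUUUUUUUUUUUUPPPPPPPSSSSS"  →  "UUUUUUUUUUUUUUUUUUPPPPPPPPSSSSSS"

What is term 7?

UUUUUUUUUUUUUUUUUUUUUUUUUUUPPPPPPPPPPPSSSSSSSSS

Term n consists of 3n+3 U's, followed by n+3 P's, followed by n+1 S's, where the shown terms are n = 2, 3, 4, 5.
For term 7, n = 8, so the run lengths are 27, 11, 9.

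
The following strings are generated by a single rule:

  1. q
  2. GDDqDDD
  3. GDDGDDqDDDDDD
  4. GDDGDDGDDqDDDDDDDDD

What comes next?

Each term wraps the previous one in GDD on the left and DDD on the right.
Applying this once more to GDDGDDGDDqDDDDDDDDD:

GDDGDDGDDGDDqDDDDDDDDDDDD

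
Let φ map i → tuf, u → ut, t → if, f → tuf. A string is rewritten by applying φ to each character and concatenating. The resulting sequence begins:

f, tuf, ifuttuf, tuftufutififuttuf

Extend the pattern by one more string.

ifuttufifuttufutiftuftuftuftufutififuttuf

φ(tuftufutififuttuf) expands symbol-by-symbol to if ut tuf if ut tuf ut if tuf tuf tuf tuf ut if if ut tuf; joining the 17 pieces gives the next term.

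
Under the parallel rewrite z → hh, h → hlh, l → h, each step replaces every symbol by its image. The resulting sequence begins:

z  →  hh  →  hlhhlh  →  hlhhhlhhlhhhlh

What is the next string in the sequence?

hlhhhlhhlhhlhhhlhhlhhhlhhlhhlhhhlh

Replace each of the 14 characters of hlhhhlhhlhhhlh in place — hlh h hlh hlh hlh h hlh hlh h hlh hlh hlh h hlh — and concatenate.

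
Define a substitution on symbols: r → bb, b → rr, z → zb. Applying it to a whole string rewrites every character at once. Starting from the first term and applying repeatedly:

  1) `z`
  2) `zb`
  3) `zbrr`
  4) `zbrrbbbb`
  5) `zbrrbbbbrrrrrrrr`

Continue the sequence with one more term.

zbrrbbbbrrrrrrrrbbbbbbbbbbbbbbbb

Applying the rule to each of the 16 symbols of zbrrbbbbrrrrrrrr gives the pieces zb rr bb bb rr rr rr rr bb bb bb bb bb bb bb bb, which concatenate to the answer.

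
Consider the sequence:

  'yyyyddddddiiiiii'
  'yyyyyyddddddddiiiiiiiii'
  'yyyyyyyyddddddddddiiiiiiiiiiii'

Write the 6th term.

Reading off run lengths: y runs 4, 6, 8; d runs 6, 8, 10; i runs 6, 9, 12 — each is linear in n, where the shown terms are n = 2, 3, 4.
For term 6, n = 7, so the run lengths are 14, 16, 21.

yyyyyyyyyyyyyyddddddddddddddddiiiiiiiiiiiiiiiiiiiii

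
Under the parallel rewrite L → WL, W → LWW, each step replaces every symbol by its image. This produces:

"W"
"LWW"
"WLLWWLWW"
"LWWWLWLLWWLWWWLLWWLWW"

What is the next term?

Applying the rule to each of the 21 symbols of LWWWLWLLWWLWWWLLWWLWW gives the pieces WL LWW LWW LWW WL LWW WL WL LWW LWW WL LWW LWW LWW WL WL LWW LWW WL LWW LWW, which concatenate to the answer.

WLLWWLWWLWWWLLWWWLWLLWWLWWWLLWWLWWLWWWLWLLWWLWWWLLWWLWW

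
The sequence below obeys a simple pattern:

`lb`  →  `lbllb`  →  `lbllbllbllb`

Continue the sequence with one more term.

Each string is two copies of the previous one joined by 'l'.
So the next term is two copies of lbllbllbllb with 'l' between the halves.

lbllbllbllbllbllbllbllb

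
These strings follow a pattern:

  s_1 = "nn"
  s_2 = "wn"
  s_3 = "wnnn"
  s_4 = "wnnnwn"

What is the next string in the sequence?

wnnnwnwnnn

This is a Fibonacci-style word recurrence s(k) = s(k−1)·s(k−2): e.g. wn·nn = wnnn.
Continuing: wnnnwn · wnnn gives term 5.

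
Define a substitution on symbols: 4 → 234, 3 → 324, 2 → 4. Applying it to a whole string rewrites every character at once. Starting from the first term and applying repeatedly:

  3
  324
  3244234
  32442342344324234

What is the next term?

32442342344324234432423423432442344324234

φ(32442342344324234) expands symbol-by-symbol to 324 4 234 234 4 324 234 4 324 234 234 324 4 234 4 324 234; joining the 17 pieces gives the next term.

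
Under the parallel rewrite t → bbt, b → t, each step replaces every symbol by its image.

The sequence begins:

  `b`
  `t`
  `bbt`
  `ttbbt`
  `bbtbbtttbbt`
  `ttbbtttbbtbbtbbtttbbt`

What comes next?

Applying the rule to each of the 21 symbols of ttbbtttbbtbbtbbtttbbt gives the pieces bbt bbt t t bbt bbt bbt t t bbt t t bbt t t bbt bbt bbt t t bbt, which concatenate to the answer.

bbtbbtttbbtbbtbbtttbbtttbbtttbbtbbtbbtttbbt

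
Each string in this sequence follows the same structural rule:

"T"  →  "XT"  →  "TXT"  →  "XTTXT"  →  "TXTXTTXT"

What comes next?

XTTXTTXTXTTXT

This is a Fibonacci-style word recurrence s(k) = s(k−2)·s(k−1): e.g. T·XT = TXT.
So term 6 is XTTXT·TXTXTTXT.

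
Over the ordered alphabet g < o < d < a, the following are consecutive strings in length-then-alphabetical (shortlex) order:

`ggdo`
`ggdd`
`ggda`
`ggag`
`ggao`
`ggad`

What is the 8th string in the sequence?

Advancing 2 positions from ggad through ggad → ggaa reaches term 8.

gogg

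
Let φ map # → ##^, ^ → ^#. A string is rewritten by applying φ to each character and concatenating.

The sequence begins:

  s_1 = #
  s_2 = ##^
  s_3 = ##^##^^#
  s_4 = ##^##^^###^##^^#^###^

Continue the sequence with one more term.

φ(##^##^^###^##^^#^###^) expands symbol-by-symbol to ##^ ##^ ^# ##^ ##^ ^# ^# ##^ ##^ ##^ ^# ##^ ##^ ^# ^# ##^ ^# ##^ ##^ ##^ ^#; joining the 21 pieces gives the next term.

##^##^^###^##^^#^###^##^##^^###^##^^#^###^^###^##^##^^#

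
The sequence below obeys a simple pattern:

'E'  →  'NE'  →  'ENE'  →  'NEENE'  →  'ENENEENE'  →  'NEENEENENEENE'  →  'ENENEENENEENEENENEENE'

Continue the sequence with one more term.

This is a Fibonacci-style word recurrence s(k) = s(k−2)·s(k−1): e.g. E·NE = ENE.
So term 8 is NEENEENENEENE·ENENEENENEENEENENEENE.

NEENEENENEENEENENEENENEENEENENEENE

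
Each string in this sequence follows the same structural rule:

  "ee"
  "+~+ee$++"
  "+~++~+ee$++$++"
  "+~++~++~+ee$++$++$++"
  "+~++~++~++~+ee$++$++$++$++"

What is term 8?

Each term wraps the previous one in +~+ on the left and $++ on the right.
From +~++~++~++~+ee$++$++$++$++, 3 further steps: +~++~++~++~+ee$++$++$++$++ → +~++~++~++~++~+ee$++$++$++$++$++ → +~++~++~++~++~++~+ee$++$++$++$++$++$++ → (answer).

+~++~++~++~++~++~++~+ee$++$++$++$++$++$++$++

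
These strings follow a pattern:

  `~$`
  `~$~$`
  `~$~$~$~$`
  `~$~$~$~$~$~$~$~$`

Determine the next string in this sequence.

~$~$~$~$~$~$~$~$~$~$~$~$~$~$~$~$

s(k+1) = s(k)·s(k) — each term doubles the last.
One more doubling of ~$~$~$~$~$~$~$~$ gives the answer.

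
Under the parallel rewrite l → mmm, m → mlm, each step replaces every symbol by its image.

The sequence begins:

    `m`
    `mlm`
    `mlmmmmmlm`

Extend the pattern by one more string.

mlmmmmmlmmlmmlmmlmmlmmmmmlm

Apply φ to mlmmmmmlm symbol by symbol: m→mlm, l→mmm, m→mlm, m→mlm, m→mlm, m→mlm, m→mlm, l→mmm, m→mlm; joined: mlm mmm mlm mlm mlm mlm mlm mmm mlm.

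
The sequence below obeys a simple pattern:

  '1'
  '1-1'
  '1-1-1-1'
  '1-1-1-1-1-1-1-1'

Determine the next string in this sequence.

s(k+1) = s(k)·-·s(k) — each term doubles the last with '-' between the halves.
One more doubling of 1-1-1-1-1-1-1-1 gives the answer.

1-1-1-1-1-1-1-1-1-1-1-1-1-1-1-1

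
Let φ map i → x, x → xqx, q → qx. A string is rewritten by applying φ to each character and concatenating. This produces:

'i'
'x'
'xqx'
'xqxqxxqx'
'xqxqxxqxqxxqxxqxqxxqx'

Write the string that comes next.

xqxqxxqxqxxqxxqxqxxqxqxxqxxqxqxxqxxqxqxxqxqxxqxxqxqxxqx

φ(xqxqxxqxqxxqxxqxqxxqx) expands symbol-by-symbol to xqx qx xqx qx xqx xqx qx xqx qx xqx xqx qx xqx xqx qx xqx qx xqx xqx qx xqx; joining the 21 pieces gives the next term.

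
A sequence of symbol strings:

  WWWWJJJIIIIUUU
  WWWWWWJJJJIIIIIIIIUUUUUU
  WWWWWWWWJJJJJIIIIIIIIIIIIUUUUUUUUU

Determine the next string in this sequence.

The n-th term is 2n+2 W's then n+2 J's then 4n I's then 3n U's (n = 1, 2, …).
At n = 4 the blocks have lengths 10, 6, 16, 12.

WWWWWWWWWWJJJJJJIIIIIIIIIIIIIIIIUUUUUUUUUUUU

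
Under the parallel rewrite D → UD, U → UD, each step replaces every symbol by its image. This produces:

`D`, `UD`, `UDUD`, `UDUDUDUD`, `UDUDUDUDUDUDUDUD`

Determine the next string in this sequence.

UDUDUDUDUDUDUDUDUDUDUDUDUDUDUDUD

Applying the rule to each of the 16 symbols of UDUDUDUDUDUDUDUD gives the pieces UD UD UD UD UD UD UD UD UD UD UD UD UD UD UD UD, which concatenate to the answer.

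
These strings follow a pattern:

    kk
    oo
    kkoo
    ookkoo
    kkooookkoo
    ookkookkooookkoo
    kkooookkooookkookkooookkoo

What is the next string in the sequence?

ookkookkooookkookkooookkooookkookkooookkoo

This is a Fibonacci-style word recurrence s(k) = s(k−2)·s(k−1): e.g. kk·oo = kkoo.
So term 8 is ookkookkooookkoo·kkooookkooookkookkooookkoo.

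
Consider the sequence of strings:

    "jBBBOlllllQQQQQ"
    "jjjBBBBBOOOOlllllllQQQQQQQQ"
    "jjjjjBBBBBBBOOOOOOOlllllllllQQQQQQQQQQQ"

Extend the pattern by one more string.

jjjjjjjBBBBBBBBBOOOOOOOOOOlllllllllllQQQQQQQQQQQQQQ

Reading off run lengths: j runs 1, 3, 5; B runs 3, 5, 7; O runs 1, 4, 7; l runs 5, 7, 9; Q runs 5, 8, 11 — each is linear in n (n = 1, 2, …).
At n = 4 the blocks have lengths 7, 9, 10, 11, 14.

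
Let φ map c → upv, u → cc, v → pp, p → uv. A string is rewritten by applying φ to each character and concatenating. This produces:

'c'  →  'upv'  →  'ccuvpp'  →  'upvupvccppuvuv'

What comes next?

Replace each of the 14 characters of upvupvccppuvuv in place — cc uv pp cc uv pp upv upv uv uv cc pp cc pp — and concatenate.

ccuvppccuvppupvupvuvuvccppccpp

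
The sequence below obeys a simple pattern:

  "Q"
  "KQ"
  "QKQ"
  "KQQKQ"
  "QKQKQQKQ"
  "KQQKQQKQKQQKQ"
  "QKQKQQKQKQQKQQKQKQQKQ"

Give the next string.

This is a Fibonacci-style word recurrence s(k) = s(k−2)·s(k−1): e.g. Q·KQ = QKQ.
Continuing: KQQKQQKQKQQKQ · QKQKQQKQKQQKQQKQKQQKQ gives term 8.

KQQKQQKQKQQKQQKQKQQKQKQQKQQKQKQQKQ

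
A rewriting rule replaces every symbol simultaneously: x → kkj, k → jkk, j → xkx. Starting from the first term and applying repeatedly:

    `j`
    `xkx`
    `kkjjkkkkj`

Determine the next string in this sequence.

Expanding kkjjkkkkj: k→jkk, k→jkk, j→xkx, j→xkx, k→jkk, k→jkk, k→jkk, k→jkk, j→xkx. Concatenated: jkk jkk xkx xkx jkk jkk jkk jkk xkx.

jkkjkkxkxxkxjkkjkkjkkjkkxkx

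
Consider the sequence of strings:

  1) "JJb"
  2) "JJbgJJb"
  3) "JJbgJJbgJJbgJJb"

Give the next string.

JJbgJJbgJJbgJJbgJJbgJJbgJJbgJJb

s(k+1) = s(k)·g·s(k) — each term doubles the last with 'g' between the halves.
So the next term is two copies of JJbgJJbgJJbgJJb with 'g' between the halves.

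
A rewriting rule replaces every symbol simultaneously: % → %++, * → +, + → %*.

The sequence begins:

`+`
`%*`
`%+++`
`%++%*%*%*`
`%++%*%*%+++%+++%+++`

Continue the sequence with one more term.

Replace each of the 19 characters of %++%*%*%+++%+++%+++ in place — %++ %* %* %++ + %++ + %++ %* %* %* %++ %* %* %* %++ %* %* %* — and concatenate.

%++%*%*%+++%+++%++%*%*%*%++%*%*%*%++%*%*%*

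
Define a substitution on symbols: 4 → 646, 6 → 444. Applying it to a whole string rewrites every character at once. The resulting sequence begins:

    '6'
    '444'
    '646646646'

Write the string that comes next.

444646444444646444444646444

Apply φ to 646646646 symbol by symbol: 6→444, 4→646, 6→444, 6→444, 4→646, 6→444, 6→444, 4→646, 6→444; joined: 444 646 444 444 646 444 444 646 444.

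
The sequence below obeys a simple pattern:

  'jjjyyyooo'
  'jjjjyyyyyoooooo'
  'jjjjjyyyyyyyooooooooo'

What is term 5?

jjjjjjjyyyyyyyyyyyooooooooooooooo

Term n consists of n+2 j's, followed by 2n+1 y's, followed by 3n o's (n = 1, 2, …).
For term 5, n = 5, so the run lengths are 7, 11, 15.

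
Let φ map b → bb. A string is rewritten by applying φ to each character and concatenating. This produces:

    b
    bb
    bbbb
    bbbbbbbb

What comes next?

Apply φ to bbbbbbbb symbol by symbol: b→bb, b→bb, b→bb, b→bb, b→bb, b→bb, b→bb, b→bb; joined: bb bb bb bb bb bb bb bb.

bbbbbbbbbbbbbbbb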